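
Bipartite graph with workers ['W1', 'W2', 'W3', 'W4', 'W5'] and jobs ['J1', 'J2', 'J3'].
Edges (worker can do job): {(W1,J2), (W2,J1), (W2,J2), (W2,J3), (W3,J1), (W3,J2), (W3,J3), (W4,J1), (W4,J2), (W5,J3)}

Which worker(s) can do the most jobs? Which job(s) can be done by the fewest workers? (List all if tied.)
Most versatile: W2, W3 (3 jobs); Least covered: J1, J3 (3 workers)

Worker degrees (jobs they can do): W1:1, W2:3, W3:3, W4:2, W5:1
Job degrees (workers who can do it): J1:3, J2:4, J3:3

Maximum worker degree is 3, achieved by: W2, W3
Minimum job degree is 3, achieved by: J1, J3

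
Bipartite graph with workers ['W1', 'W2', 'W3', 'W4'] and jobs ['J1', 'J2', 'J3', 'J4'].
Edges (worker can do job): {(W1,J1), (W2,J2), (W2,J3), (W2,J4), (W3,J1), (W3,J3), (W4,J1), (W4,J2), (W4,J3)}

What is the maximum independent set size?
Maximum independent set = 4

By König's theorem:
- Min vertex cover = Max matching = 4
- Max independent set = Total vertices - Min vertex cover
- Max independent set = 8 - 4 = 4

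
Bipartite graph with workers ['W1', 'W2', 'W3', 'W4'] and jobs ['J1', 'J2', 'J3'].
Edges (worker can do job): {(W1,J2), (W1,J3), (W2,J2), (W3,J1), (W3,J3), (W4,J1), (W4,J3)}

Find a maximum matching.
Matching: {(W1,J2), (W3,J1), (W4,J3)}

Maximum matching (size 3):
  W1 → J2
  W3 → J1
  W4 → J3

Each worker is assigned to at most one job, and each job to at most one worker.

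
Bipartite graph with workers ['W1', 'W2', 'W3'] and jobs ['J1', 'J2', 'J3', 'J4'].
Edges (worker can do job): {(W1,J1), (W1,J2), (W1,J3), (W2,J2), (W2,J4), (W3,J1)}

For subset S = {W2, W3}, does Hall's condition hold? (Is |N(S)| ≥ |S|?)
Yes: |N(S)| = 3, |S| = 2

Subset S = {W2, W3}
Neighbors N(S) = {J1, J2, J4}

|N(S)| = 3, |S| = 2
Hall's condition: |N(S)| ≥ |S| is satisfied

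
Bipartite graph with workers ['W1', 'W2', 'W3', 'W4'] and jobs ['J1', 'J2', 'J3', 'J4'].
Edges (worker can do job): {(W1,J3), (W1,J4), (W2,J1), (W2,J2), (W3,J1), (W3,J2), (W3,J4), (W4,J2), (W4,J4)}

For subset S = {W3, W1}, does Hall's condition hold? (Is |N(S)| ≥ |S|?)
Yes: |N(S)| = 4, |S| = 2

Subset S = {W3, W1}
Neighbors N(S) = {J1, J2, J3, J4}

|N(S)| = 4, |S| = 2
Hall's condition: |N(S)| ≥ |S| is satisfied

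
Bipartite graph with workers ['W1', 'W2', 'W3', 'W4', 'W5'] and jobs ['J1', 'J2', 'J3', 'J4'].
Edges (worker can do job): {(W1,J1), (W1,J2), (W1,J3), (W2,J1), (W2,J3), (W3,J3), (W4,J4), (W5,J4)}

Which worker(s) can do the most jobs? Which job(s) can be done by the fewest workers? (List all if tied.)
Most versatile: W1 (3 jobs); Least covered: J2 (1 workers)

Worker degrees (jobs they can do): W1:3, W2:2, W3:1, W4:1, W5:1
Job degrees (workers who can do it): J1:2, J2:1, J3:3, J4:2

Maximum worker degree is 3, achieved by: W1
Minimum job degree is 1, achieved by: J2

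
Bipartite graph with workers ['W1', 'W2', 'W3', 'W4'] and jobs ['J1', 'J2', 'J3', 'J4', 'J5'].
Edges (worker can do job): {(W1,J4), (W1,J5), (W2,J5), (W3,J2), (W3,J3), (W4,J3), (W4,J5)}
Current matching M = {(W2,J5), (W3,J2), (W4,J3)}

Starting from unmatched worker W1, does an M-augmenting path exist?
Yes: W1 → J4

An M-augmenting path alternates non-matching / matching edges, starting and ending at unmatched vertices.
Path: W1 → J4
(J4 is unmatched in M, so the path is augmenting.)
Flipping edges along this path would increase |M| from 3 to 4.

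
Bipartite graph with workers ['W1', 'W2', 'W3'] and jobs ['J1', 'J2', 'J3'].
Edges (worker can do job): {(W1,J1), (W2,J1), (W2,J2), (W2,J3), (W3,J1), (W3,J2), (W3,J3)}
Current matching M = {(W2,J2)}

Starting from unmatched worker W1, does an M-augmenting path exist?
Yes: W1 → J1

An M-augmenting path alternates non-matching / matching edges, starting and ending at unmatched vertices.
Path: W1 → J1
(J1 is unmatched in M, so the path is augmenting.)
Flipping edges along this path would increase |M| from 1 to 2.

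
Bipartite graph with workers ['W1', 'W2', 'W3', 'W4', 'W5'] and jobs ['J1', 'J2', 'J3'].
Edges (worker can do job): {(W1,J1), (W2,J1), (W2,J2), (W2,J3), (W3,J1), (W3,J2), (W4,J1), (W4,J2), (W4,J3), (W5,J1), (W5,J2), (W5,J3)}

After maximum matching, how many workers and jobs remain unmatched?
Unmatched: 2 workers, 0 jobs

Maximum matching size: 3
Workers: 5 total, 3 matched, 2 unmatched
Jobs: 3 total, 3 matched, 0 unmatched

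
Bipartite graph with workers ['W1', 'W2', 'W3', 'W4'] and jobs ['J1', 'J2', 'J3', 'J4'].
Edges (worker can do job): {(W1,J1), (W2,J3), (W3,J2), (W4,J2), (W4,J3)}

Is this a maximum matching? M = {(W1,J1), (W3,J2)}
No, size 2 is not maximum

Proposed matching has size 2.
Maximum matching size for this graph: 3.

This is NOT maximum - can be improved to size 3.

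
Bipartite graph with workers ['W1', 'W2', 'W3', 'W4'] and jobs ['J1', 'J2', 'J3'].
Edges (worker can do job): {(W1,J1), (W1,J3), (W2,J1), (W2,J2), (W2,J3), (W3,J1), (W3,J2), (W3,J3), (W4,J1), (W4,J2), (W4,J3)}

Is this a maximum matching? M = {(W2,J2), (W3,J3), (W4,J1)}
Yes, size 3 is maximum

Proposed matching has size 3.
Maximum matching size for this graph: 3.

This is a maximum matching.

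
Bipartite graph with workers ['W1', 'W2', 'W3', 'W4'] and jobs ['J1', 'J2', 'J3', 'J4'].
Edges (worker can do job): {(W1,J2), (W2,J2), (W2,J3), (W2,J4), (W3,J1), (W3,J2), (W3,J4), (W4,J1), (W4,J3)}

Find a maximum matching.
Matching: {(W1,J2), (W2,J4), (W3,J1), (W4,J3)}

Maximum matching (size 4):
  W1 → J2
  W2 → J4
  W3 → J1
  W4 → J3

Each worker is assigned to at most one job, and each job to at most one worker.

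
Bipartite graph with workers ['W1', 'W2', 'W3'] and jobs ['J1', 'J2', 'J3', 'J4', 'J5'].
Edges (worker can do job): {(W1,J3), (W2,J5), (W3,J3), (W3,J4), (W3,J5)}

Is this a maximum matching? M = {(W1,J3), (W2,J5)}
No, size 2 is not maximum

Proposed matching has size 2.
Maximum matching size for this graph: 3.

This is NOT maximum - can be improved to size 3.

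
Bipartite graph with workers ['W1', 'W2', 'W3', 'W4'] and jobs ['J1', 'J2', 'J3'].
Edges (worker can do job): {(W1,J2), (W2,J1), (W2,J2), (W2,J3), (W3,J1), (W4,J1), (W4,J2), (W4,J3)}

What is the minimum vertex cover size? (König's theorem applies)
Minimum vertex cover size = 3

By König's theorem: in bipartite graphs,
min vertex cover = max matching = 3

Maximum matching has size 3, so minimum vertex cover also has size 3.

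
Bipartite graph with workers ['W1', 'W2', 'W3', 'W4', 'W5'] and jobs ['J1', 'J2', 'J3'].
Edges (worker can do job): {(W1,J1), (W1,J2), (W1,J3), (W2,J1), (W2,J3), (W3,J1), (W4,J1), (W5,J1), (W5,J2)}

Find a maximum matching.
Matching: {(W1,J3), (W3,J1), (W5,J2)}

Maximum matching (size 3):
  W1 → J3
  W3 → J1
  W5 → J2

Each worker is assigned to at most one job, and each job to at most one worker.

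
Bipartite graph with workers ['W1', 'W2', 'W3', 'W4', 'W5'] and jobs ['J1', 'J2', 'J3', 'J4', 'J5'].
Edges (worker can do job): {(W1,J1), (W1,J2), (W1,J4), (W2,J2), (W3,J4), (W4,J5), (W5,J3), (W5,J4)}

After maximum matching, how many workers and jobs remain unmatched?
Unmatched: 0 workers, 0 jobs

Maximum matching size: 5
Workers: 5 total, 5 matched, 0 unmatched
Jobs: 5 total, 5 matched, 0 unmatched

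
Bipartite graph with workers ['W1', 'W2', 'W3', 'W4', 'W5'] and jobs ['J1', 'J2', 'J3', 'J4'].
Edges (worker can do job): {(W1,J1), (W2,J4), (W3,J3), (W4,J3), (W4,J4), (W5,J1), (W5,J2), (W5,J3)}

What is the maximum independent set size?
Maximum independent set = 5

By König's theorem:
- Min vertex cover = Max matching = 4
- Max independent set = Total vertices - Min vertex cover
- Max independent set = 9 - 4 = 5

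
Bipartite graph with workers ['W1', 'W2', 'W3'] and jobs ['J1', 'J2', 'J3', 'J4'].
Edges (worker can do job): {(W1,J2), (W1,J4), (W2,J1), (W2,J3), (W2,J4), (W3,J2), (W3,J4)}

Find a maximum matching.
Matching: {(W1,J2), (W2,J1), (W3,J4)}

Maximum matching (size 3):
  W1 → J2
  W2 → J1
  W3 → J4

Each worker is assigned to at most one job, and each job to at most one worker.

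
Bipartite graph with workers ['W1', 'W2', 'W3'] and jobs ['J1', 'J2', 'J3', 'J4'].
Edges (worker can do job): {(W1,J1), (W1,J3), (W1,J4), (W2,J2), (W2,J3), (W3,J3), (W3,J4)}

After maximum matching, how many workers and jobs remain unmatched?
Unmatched: 0 workers, 1 jobs

Maximum matching size: 3
Workers: 3 total, 3 matched, 0 unmatched
Jobs: 4 total, 3 matched, 1 unmatched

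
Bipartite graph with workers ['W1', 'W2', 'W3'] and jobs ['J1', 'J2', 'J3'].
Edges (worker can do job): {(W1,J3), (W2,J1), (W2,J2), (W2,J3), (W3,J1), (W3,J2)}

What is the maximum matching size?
Maximum matching size = 3

Maximum matching: {(W1,J3), (W2,J1), (W3,J2)}
Size: 3

This assigns 3 workers to 3 distinct jobs.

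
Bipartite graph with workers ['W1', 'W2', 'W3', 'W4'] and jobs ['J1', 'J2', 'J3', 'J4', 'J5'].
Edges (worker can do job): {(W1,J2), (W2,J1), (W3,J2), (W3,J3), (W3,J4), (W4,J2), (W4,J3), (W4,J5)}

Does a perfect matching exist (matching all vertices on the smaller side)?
Yes, perfect matching exists (size 4)

Perfect matching: {(W1,J2), (W2,J1), (W3,J4), (W4,J3)}
All 4 vertices on the smaller side are matched.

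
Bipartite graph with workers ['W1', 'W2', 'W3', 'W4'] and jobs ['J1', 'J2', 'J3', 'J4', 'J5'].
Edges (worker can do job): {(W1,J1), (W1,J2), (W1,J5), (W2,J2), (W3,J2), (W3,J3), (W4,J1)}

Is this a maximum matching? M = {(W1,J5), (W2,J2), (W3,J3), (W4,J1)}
Yes, size 4 is maximum

Proposed matching has size 4.
Maximum matching size for this graph: 4.

This is a maximum matching.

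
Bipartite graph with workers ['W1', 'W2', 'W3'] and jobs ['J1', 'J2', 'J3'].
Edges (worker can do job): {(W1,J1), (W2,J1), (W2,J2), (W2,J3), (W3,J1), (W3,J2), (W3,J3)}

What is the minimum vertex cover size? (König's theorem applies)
Minimum vertex cover size = 3

By König's theorem: in bipartite graphs,
min vertex cover = max matching = 3

Maximum matching has size 3, so minimum vertex cover also has size 3.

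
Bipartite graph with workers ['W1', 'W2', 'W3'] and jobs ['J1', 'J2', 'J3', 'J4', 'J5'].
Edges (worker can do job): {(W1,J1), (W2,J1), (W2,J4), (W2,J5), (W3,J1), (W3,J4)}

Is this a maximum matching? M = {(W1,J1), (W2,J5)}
No, size 2 is not maximum

Proposed matching has size 2.
Maximum matching size for this graph: 3.

This is NOT maximum - can be improved to size 3.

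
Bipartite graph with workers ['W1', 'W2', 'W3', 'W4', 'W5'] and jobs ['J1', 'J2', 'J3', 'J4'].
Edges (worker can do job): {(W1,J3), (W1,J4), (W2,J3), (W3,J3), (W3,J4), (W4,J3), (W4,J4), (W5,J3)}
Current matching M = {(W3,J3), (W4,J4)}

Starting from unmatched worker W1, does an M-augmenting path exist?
No augmenting path from W1

Alternating search from W1 reaches jobs: {J3, J4}.
Every reachable job is already matched in M, and following those matched edges back to workers exposes no further unvisited jobs.
No M-augmenting path from W1 exists.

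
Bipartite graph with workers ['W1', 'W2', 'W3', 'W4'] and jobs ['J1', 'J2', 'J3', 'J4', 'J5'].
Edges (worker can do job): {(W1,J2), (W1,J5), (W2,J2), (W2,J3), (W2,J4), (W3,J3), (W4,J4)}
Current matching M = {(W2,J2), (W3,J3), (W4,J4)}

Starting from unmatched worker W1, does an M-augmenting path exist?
Yes: W1 → J5

An M-augmenting path alternates non-matching / matching edges, starting and ending at unmatched vertices.
Path: W1 → J5
(J5 is unmatched in M, so the path is augmenting.)
Flipping edges along this path would increase |M| from 3 to 4.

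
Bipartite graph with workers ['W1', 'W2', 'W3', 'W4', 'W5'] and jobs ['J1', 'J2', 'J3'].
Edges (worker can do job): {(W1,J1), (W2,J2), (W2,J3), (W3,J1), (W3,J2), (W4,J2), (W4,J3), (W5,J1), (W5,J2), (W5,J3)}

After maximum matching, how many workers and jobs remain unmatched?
Unmatched: 2 workers, 0 jobs

Maximum matching size: 3
Workers: 5 total, 3 matched, 2 unmatched
Jobs: 3 total, 3 matched, 0 unmatched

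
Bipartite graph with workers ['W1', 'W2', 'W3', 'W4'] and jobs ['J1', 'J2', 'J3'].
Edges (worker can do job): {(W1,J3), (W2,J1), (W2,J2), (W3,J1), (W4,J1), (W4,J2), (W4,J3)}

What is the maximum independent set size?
Maximum independent set = 4

By König's theorem:
- Min vertex cover = Max matching = 3
- Max independent set = Total vertices - Min vertex cover
- Max independent set = 7 - 3 = 4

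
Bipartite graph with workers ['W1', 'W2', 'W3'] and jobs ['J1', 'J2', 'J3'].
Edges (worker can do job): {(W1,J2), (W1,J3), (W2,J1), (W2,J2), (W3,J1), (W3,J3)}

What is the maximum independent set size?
Maximum independent set = 3

By König's theorem:
- Min vertex cover = Max matching = 3
- Max independent set = Total vertices - Min vertex cover
- Max independent set = 6 - 3 = 3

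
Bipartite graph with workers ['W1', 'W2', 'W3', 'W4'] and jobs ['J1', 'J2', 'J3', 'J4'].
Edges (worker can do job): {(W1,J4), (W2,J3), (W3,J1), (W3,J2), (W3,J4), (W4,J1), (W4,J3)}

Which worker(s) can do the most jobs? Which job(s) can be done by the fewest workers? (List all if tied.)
Most versatile: W3 (3 jobs); Least covered: J2 (1 workers)

Worker degrees (jobs they can do): W1:1, W2:1, W3:3, W4:2
Job degrees (workers who can do it): J1:2, J2:1, J3:2, J4:2

Maximum worker degree is 3, achieved by: W3
Minimum job degree is 1, achieved by: J2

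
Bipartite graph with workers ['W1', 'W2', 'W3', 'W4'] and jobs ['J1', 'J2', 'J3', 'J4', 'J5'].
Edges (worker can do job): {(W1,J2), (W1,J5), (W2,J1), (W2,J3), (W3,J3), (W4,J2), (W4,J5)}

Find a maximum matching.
Matching: {(W1,J2), (W2,J1), (W3,J3), (W4,J5)}

Maximum matching (size 4):
  W1 → J2
  W2 → J1
  W3 → J3
  W4 → J5

Each worker is assigned to at most one job, and each job to at most one worker.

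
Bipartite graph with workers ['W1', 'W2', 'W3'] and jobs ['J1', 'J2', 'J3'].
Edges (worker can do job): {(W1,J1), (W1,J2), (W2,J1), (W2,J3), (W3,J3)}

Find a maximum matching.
Matching: {(W1,J2), (W2,J1), (W3,J3)}

Maximum matching (size 3):
  W1 → J2
  W2 → J1
  W3 → J3

Each worker is assigned to at most one job, and each job to at most one worker.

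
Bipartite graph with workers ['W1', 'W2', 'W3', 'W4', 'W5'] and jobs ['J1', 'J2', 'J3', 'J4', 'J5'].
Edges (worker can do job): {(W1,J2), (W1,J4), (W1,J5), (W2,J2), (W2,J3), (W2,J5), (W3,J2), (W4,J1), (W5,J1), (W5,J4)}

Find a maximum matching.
Matching: {(W1,J5), (W2,J3), (W3,J2), (W4,J1), (W5,J4)}

Maximum matching (size 5):
  W1 → J5
  W2 → J3
  W3 → J2
  W4 → J1
  W5 → J4

Each worker is assigned to at most one job, and each job to at most one worker.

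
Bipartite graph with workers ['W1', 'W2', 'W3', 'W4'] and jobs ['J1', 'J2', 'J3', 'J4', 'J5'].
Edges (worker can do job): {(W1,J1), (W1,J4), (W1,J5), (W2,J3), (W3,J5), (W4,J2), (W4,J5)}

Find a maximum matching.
Matching: {(W1,J1), (W2,J3), (W3,J5), (W4,J2)}

Maximum matching (size 4):
  W1 → J1
  W2 → J3
  W3 → J5
  W4 → J2

Each worker is assigned to at most one job, and each job to at most one worker.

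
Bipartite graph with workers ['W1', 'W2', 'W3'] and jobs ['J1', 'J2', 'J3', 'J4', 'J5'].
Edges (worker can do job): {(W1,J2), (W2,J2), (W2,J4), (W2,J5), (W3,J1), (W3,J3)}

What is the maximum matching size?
Maximum matching size = 3

Maximum matching: {(W1,J2), (W2,J4), (W3,J3)}
Size: 3

This assigns 3 workers to 3 distinct jobs.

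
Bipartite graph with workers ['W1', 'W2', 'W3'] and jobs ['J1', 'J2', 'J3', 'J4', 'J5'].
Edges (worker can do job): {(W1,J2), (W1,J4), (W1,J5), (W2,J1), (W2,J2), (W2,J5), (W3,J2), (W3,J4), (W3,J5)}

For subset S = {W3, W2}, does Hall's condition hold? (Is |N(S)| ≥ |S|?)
Yes: |N(S)| = 4, |S| = 2

Subset S = {W3, W2}
Neighbors N(S) = {J1, J2, J4, J5}

|N(S)| = 4, |S| = 2
Hall's condition: |N(S)| ≥ |S| is satisfied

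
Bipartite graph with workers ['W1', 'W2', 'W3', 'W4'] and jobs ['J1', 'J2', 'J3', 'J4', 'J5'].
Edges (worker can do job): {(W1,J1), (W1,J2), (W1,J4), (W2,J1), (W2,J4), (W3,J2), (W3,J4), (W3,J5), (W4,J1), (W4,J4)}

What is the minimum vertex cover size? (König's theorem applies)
Minimum vertex cover size = 4

By König's theorem: in bipartite graphs,
min vertex cover = max matching = 4

Maximum matching has size 4, so minimum vertex cover also has size 4.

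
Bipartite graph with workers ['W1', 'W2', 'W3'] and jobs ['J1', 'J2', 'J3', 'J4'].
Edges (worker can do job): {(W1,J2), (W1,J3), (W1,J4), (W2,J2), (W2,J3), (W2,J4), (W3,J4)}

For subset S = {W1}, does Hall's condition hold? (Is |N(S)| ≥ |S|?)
Yes: |N(S)| = 3, |S| = 1

Subset S = {W1}
Neighbors N(S) = {J2, J3, J4}

|N(S)| = 3, |S| = 1
Hall's condition: |N(S)| ≥ |S| is satisfied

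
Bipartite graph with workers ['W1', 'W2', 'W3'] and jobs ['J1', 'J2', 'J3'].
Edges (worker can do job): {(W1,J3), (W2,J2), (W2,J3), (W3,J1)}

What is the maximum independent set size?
Maximum independent set = 3

By König's theorem:
- Min vertex cover = Max matching = 3
- Max independent set = Total vertices - Min vertex cover
- Max independent set = 6 - 3 = 3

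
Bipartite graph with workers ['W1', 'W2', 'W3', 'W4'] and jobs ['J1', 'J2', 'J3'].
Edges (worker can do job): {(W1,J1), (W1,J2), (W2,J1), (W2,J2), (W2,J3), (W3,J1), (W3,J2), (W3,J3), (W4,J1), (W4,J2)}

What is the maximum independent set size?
Maximum independent set = 4

By König's theorem:
- Min vertex cover = Max matching = 3
- Max independent set = Total vertices - Min vertex cover
- Max independent set = 7 - 3 = 4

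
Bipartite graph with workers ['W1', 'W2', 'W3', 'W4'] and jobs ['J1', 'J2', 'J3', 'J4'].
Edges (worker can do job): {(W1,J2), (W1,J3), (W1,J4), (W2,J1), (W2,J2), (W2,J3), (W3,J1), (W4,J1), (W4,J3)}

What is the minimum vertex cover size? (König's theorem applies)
Minimum vertex cover size = 4

By König's theorem: in bipartite graphs,
min vertex cover = max matching = 4

Maximum matching has size 4, so minimum vertex cover also has size 4.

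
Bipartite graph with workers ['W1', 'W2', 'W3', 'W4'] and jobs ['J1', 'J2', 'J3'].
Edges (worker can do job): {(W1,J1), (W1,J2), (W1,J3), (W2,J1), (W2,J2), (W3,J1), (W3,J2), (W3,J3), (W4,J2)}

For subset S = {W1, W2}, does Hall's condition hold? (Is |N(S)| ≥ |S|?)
Yes: |N(S)| = 3, |S| = 2

Subset S = {W1, W2}
Neighbors N(S) = {J1, J2, J3}

|N(S)| = 3, |S| = 2
Hall's condition: |N(S)| ≥ |S| is satisfied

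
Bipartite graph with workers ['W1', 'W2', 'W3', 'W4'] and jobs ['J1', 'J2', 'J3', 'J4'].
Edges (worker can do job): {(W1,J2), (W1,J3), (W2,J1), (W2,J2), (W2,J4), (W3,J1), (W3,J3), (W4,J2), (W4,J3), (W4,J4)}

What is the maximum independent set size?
Maximum independent set = 4

By König's theorem:
- Min vertex cover = Max matching = 4
- Max independent set = Total vertices - Min vertex cover
- Max independent set = 8 - 4 = 4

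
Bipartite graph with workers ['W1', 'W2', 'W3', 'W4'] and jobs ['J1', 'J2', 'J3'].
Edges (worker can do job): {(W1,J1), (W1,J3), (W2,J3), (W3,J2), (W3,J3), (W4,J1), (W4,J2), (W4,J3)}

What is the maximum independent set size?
Maximum independent set = 4

By König's theorem:
- Min vertex cover = Max matching = 3
- Max independent set = Total vertices - Min vertex cover
- Max independent set = 7 - 3 = 4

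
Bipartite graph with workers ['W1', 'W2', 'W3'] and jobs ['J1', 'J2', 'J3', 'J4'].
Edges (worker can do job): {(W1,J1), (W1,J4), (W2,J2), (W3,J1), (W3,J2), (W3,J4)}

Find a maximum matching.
Matching: {(W1,J4), (W2,J2), (W3,J1)}

Maximum matching (size 3):
  W1 → J4
  W2 → J2
  W3 → J1

Each worker is assigned to at most one job, and each job to at most one worker.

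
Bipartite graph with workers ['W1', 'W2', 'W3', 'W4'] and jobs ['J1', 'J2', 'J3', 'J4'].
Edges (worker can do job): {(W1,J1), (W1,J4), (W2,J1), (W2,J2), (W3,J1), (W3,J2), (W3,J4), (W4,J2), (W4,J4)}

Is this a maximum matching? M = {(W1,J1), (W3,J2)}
No, size 2 is not maximum

Proposed matching has size 2.
Maximum matching size for this graph: 3.

This is NOT maximum - can be improved to size 3.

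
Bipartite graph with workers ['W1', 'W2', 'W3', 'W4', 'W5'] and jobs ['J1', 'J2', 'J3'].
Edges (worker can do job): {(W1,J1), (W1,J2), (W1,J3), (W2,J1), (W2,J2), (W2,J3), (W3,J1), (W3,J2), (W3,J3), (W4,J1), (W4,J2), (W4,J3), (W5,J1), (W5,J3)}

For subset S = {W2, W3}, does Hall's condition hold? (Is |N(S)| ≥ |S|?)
Yes: |N(S)| = 3, |S| = 2

Subset S = {W2, W3}
Neighbors N(S) = {J1, J2, J3}

|N(S)| = 3, |S| = 2
Hall's condition: |N(S)| ≥ |S| is satisfied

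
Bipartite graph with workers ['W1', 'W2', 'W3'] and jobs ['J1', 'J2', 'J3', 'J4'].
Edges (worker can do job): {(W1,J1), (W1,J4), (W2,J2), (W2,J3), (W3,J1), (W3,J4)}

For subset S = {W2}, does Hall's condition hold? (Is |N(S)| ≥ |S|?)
Yes: |N(S)| = 2, |S| = 1

Subset S = {W2}
Neighbors N(S) = {J2, J3}

|N(S)| = 2, |S| = 1
Hall's condition: |N(S)| ≥ |S| is satisfied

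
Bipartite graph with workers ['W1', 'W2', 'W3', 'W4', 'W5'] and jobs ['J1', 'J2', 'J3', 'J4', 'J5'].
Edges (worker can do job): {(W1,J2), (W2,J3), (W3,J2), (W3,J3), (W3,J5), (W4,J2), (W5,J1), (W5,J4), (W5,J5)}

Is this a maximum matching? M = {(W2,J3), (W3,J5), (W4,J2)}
No, size 3 is not maximum

Proposed matching has size 3.
Maximum matching size for this graph: 4.

This is NOT maximum - can be improved to size 4.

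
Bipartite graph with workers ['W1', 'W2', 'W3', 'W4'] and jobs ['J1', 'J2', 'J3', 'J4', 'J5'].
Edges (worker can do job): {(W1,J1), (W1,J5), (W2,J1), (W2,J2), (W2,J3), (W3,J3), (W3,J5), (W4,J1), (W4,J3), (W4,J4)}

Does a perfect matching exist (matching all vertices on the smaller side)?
Yes, perfect matching exists (size 4)

Perfect matching: {(W1,J5), (W2,J2), (W3,J3), (W4,J1)}
All 4 vertices on the smaller side are matched.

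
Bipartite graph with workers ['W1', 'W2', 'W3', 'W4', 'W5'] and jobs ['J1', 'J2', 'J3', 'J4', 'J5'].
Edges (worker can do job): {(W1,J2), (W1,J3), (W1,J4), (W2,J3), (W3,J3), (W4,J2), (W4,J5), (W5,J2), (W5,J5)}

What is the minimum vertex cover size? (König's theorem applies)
Minimum vertex cover size = 4

By König's theorem: in bipartite graphs,
min vertex cover = max matching = 4

Maximum matching has size 4, so minimum vertex cover also has size 4.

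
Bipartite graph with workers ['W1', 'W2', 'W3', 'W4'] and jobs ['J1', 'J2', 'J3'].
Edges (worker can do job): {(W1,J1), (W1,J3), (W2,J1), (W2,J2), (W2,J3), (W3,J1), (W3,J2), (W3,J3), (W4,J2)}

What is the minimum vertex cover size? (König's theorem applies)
Minimum vertex cover size = 3

By König's theorem: in bipartite graphs,
min vertex cover = max matching = 3

Maximum matching has size 3, so minimum vertex cover also has size 3.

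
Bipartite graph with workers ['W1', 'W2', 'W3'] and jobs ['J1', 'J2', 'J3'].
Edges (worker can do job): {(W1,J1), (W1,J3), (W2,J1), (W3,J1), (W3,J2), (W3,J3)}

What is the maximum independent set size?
Maximum independent set = 3

By König's theorem:
- Min vertex cover = Max matching = 3
- Max independent set = Total vertices - Min vertex cover
- Max independent set = 6 - 3 = 3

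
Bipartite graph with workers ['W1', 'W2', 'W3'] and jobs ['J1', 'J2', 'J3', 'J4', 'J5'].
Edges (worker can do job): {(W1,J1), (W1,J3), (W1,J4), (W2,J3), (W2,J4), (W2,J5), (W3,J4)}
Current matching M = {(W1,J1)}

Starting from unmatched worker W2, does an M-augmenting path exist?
Yes: W2 → J3

An M-augmenting path alternates non-matching / matching edges, starting and ending at unmatched vertices.
Path: W2 → J3
(J3 is unmatched in M, so the path is augmenting.)
Flipping edges along this path would increase |M| from 1 to 2.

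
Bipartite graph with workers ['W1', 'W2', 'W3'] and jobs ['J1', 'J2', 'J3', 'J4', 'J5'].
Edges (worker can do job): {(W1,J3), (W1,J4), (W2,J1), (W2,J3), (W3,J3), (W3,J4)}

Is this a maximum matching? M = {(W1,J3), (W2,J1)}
No, size 2 is not maximum

Proposed matching has size 2.
Maximum matching size for this graph: 3.

This is NOT maximum - can be improved to size 3.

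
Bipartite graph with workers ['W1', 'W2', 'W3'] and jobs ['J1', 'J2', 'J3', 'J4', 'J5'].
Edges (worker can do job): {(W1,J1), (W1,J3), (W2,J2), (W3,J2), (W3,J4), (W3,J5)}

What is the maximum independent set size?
Maximum independent set = 5

By König's theorem:
- Min vertex cover = Max matching = 3
- Max independent set = Total vertices - Min vertex cover
- Max independent set = 8 - 3 = 5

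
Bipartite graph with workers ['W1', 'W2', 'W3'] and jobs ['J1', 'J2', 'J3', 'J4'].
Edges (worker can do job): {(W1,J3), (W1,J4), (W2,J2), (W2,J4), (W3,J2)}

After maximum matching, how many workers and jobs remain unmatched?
Unmatched: 0 workers, 1 jobs

Maximum matching size: 3
Workers: 3 total, 3 matched, 0 unmatched
Jobs: 4 total, 3 matched, 1 unmatched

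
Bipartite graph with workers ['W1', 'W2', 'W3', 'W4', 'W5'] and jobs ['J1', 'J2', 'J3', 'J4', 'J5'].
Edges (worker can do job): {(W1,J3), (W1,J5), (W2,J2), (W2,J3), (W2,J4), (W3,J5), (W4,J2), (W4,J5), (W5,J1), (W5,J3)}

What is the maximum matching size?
Maximum matching size = 5

Maximum matching: {(W1,J3), (W2,J4), (W3,J5), (W4,J2), (W5,J1)}
Size: 5

This assigns 5 workers to 5 distinct jobs.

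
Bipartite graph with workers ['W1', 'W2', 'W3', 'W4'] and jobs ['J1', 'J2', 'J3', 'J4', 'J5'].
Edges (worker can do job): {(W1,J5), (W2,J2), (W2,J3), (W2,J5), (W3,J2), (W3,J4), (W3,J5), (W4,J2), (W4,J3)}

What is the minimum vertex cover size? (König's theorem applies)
Minimum vertex cover size = 4

By König's theorem: in bipartite graphs,
min vertex cover = max matching = 4

Maximum matching has size 4, so minimum vertex cover also has size 4.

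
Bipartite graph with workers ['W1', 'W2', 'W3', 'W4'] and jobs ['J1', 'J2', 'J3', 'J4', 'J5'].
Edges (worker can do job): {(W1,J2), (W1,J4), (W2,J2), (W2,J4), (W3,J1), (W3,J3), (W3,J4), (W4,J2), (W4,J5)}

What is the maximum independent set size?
Maximum independent set = 5

By König's theorem:
- Min vertex cover = Max matching = 4
- Max independent set = Total vertices - Min vertex cover
- Max independent set = 9 - 4 = 5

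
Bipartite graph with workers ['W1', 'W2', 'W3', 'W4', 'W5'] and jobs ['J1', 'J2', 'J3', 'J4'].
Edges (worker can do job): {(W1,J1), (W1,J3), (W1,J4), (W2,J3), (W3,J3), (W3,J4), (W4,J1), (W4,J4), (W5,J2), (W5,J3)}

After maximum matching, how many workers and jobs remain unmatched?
Unmatched: 1 workers, 0 jobs

Maximum matching size: 4
Workers: 5 total, 4 matched, 1 unmatched
Jobs: 4 total, 4 matched, 0 unmatched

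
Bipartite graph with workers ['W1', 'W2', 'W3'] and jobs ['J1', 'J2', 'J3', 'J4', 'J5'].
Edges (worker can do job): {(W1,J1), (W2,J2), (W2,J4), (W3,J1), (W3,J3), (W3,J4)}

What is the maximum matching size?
Maximum matching size = 3

Maximum matching: {(W1,J1), (W2,J2), (W3,J3)}
Size: 3

This assigns 3 workers to 3 distinct jobs.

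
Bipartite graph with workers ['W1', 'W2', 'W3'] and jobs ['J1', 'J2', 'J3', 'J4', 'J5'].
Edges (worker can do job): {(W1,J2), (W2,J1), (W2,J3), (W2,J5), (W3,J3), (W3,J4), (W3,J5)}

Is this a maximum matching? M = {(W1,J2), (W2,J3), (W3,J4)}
Yes, size 3 is maximum

Proposed matching has size 3.
Maximum matching size for this graph: 3.

This is a maximum matching.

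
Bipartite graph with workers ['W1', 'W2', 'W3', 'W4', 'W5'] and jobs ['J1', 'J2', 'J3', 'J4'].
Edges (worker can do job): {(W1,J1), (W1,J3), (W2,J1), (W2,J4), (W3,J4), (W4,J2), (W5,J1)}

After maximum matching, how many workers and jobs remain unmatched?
Unmatched: 1 workers, 0 jobs

Maximum matching size: 4
Workers: 5 total, 4 matched, 1 unmatched
Jobs: 4 total, 4 matched, 0 unmatched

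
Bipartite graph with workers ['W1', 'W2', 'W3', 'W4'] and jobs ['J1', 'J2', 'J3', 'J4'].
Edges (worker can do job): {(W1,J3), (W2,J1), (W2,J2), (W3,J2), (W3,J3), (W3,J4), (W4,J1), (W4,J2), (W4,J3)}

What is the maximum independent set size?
Maximum independent set = 4

By König's theorem:
- Min vertex cover = Max matching = 4
- Max independent set = Total vertices - Min vertex cover
- Max independent set = 8 - 4 = 4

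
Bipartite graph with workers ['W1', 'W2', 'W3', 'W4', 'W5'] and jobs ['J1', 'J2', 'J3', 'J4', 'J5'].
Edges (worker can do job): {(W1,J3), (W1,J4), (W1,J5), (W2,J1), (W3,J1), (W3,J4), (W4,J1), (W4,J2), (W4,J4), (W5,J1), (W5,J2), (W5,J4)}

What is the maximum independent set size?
Maximum independent set = 6

By König's theorem:
- Min vertex cover = Max matching = 4
- Max independent set = Total vertices - Min vertex cover
- Max independent set = 10 - 4 = 6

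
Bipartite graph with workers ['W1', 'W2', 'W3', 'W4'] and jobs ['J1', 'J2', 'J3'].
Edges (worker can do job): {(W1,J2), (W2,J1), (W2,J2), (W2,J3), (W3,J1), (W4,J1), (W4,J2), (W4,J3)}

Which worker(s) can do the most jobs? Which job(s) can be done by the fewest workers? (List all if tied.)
Most versatile: W2, W4 (3 jobs); Least covered: J3 (2 workers)

Worker degrees (jobs they can do): W1:1, W2:3, W3:1, W4:3
Job degrees (workers who can do it): J1:3, J2:3, J3:2

Maximum worker degree is 3, achieved by: W2, W4
Minimum job degree is 2, achieved by: J3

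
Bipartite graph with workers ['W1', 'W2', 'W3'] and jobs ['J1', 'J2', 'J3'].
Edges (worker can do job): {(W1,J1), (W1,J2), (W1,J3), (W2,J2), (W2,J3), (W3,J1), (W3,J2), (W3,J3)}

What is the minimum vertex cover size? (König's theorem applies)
Minimum vertex cover size = 3

By König's theorem: in bipartite graphs,
min vertex cover = max matching = 3

Maximum matching has size 3, so minimum vertex cover also has size 3.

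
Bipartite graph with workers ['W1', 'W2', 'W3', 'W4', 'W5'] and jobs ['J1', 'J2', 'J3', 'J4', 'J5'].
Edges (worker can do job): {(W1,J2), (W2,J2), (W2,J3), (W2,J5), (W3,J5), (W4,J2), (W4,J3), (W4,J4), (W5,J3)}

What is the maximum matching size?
Maximum matching size = 4

Maximum matching: {(W1,J2), (W3,J5), (W4,J4), (W5,J3)}
Size: 4

This assigns 4 workers to 4 distinct jobs.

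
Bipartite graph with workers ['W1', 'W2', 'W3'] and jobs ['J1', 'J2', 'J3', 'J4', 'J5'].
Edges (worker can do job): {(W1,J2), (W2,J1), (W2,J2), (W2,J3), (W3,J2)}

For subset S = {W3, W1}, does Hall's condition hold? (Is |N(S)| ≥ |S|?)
No: |N(S)| = 1, |S| = 2

Subset S = {W3, W1}
Neighbors N(S) = {J2}

|N(S)| = 1, |S| = 2
Hall's condition: |N(S)| ≥ |S| is NOT satisfied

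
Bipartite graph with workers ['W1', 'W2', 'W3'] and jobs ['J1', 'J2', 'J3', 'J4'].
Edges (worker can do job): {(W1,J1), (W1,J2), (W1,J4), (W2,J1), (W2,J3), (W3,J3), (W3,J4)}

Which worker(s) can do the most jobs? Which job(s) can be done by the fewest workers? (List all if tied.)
Most versatile: W1 (3 jobs); Least covered: J2 (1 workers)

Worker degrees (jobs they can do): W1:3, W2:2, W3:2
Job degrees (workers who can do it): J1:2, J2:1, J3:2, J4:2

Maximum worker degree is 3, achieved by: W1
Minimum job degree is 1, achieved by: J2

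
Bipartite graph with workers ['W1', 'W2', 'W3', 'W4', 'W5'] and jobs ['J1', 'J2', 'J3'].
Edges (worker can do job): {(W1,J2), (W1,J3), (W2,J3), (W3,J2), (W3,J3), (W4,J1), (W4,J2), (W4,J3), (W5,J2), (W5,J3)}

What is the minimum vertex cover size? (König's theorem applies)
Minimum vertex cover size = 3

By König's theorem: in bipartite graphs,
min vertex cover = max matching = 3

Maximum matching has size 3, so minimum vertex cover also has size 3.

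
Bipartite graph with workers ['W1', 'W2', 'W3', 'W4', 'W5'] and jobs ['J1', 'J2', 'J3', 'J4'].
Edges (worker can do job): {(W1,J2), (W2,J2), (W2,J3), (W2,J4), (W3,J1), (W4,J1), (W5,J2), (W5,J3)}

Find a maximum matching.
Matching: {(W1,J2), (W2,J4), (W3,J1), (W5,J3)}

Maximum matching (size 4):
  W1 → J2
  W2 → J4
  W3 → J1
  W5 → J3

Each worker is assigned to at most one job, and each job to at most one worker.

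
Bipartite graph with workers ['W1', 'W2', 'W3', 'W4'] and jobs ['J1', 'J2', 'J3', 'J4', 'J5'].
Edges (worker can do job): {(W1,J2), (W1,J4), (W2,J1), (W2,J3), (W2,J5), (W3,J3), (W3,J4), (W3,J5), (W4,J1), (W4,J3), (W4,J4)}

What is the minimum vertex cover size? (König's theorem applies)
Minimum vertex cover size = 4

By König's theorem: in bipartite graphs,
min vertex cover = max matching = 4

Maximum matching has size 4, so minimum vertex cover also has size 4.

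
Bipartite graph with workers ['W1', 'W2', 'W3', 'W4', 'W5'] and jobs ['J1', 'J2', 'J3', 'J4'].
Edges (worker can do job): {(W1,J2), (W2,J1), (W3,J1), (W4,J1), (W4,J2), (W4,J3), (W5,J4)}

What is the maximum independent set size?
Maximum independent set = 5

By König's theorem:
- Min vertex cover = Max matching = 4
- Max independent set = Total vertices - Min vertex cover
- Max independent set = 9 - 4 = 5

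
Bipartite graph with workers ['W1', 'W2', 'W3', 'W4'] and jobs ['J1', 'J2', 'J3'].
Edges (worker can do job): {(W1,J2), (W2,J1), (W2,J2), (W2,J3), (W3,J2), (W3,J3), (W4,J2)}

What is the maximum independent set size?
Maximum independent set = 4

By König's theorem:
- Min vertex cover = Max matching = 3
- Max independent set = Total vertices - Min vertex cover
- Max independent set = 7 - 3 = 4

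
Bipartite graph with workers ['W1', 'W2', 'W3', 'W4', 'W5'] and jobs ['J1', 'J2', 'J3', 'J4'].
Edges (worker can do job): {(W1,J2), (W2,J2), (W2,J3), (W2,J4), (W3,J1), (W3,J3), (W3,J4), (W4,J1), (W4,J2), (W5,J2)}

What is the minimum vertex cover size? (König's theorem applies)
Minimum vertex cover size = 4

By König's theorem: in bipartite graphs,
min vertex cover = max matching = 4

Maximum matching has size 4, so minimum vertex cover also has size 4.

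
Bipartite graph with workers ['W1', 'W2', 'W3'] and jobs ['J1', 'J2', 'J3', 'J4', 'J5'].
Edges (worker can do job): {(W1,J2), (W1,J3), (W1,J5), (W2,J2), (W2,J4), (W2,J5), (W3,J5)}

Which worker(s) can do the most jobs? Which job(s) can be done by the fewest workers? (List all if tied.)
Most versatile: W1, W2 (3 jobs); Least covered: J1 (0 workers)

Worker degrees (jobs they can do): W1:3, W2:3, W3:1
Job degrees (workers who can do it): J1:0, J2:2, J3:1, J4:1, J5:3

Maximum worker degree is 3, achieved by: W1, W2
Minimum job degree is 0, achieved by: J1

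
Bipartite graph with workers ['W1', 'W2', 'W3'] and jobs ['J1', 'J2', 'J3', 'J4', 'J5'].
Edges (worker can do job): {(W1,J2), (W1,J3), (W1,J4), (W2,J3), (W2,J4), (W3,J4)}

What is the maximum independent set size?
Maximum independent set = 5

By König's theorem:
- Min vertex cover = Max matching = 3
- Max independent set = Total vertices - Min vertex cover
- Max independent set = 8 - 3 = 5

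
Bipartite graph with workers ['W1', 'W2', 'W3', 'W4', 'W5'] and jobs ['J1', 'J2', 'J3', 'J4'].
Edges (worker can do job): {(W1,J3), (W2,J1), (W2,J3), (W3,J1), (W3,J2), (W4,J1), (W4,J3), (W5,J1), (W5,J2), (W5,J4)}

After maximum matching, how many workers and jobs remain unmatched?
Unmatched: 1 workers, 0 jobs

Maximum matching size: 4
Workers: 5 total, 4 matched, 1 unmatched
Jobs: 4 total, 4 matched, 0 unmatched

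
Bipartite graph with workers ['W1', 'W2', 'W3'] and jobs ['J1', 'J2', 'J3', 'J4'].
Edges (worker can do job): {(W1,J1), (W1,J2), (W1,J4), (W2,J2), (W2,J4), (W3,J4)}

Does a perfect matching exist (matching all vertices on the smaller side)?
Yes, perfect matching exists (size 3)

Perfect matching: {(W1,J1), (W2,J2), (W3,J4)}
All 3 vertices on the smaller side are matched.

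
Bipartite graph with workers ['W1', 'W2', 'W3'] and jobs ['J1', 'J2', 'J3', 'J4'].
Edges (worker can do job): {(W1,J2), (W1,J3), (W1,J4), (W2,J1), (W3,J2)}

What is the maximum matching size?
Maximum matching size = 3

Maximum matching: {(W1,J3), (W2,J1), (W3,J2)}
Size: 3

This assigns 3 workers to 3 distinct jobs.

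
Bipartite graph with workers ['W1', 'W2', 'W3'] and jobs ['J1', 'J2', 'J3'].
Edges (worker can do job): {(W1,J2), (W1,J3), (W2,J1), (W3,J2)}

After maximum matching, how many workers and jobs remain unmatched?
Unmatched: 0 workers, 0 jobs

Maximum matching size: 3
Workers: 3 total, 3 matched, 0 unmatched
Jobs: 3 total, 3 matched, 0 unmatched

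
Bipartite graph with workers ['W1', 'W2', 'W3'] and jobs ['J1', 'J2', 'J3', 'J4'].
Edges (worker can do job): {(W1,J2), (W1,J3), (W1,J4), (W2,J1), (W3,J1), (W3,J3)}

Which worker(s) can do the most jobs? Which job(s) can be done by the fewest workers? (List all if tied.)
Most versatile: W1 (3 jobs); Least covered: J2, J4 (1 workers)

Worker degrees (jobs they can do): W1:3, W2:1, W3:2
Job degrees (workers who can do it): J1:2, J2:1, J3:2, J4:1

Maximum worker degree is 3, achieved by: W1
Minimum job degree is 1, achieved by: J2, J4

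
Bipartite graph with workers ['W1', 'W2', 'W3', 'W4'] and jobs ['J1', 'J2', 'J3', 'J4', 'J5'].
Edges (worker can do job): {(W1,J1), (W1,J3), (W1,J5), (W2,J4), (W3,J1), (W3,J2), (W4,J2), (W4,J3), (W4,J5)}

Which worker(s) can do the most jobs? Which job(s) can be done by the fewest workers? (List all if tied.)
Most versatile: W1, W4 (3 jobs); Least covered: J4 (1 workers)

Worker degrees (jobs they can do): W1:3, W2:1, W3:2, W4:3
Job degrees (workers who can do it): J1:2, J2:2, J3:2, J4:1, J5:2

Maximum worker degree is 3, achieved by: W1, W4
Minimum job degree is 1, achieved by: J4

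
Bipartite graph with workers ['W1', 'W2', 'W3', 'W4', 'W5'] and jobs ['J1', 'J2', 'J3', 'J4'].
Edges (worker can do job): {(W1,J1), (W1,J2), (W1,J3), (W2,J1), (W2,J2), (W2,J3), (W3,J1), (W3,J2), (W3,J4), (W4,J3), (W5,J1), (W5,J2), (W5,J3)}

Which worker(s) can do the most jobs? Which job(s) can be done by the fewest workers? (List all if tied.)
Most versatile: W1, W2, W3, W5 (3 jobs); Least covered: J4 (1 workers)

Worker degrees (jobs they can do): W1:3, W2:3, W3:3, W4:1, W5:3
Job degrees (workers who can do it): J1:4, J2:4, J3:4, J4:1

Maximum worker degree is 3, achieved by: W1, W2, W3, W5
Minimum job degree is 1, achieved by: J4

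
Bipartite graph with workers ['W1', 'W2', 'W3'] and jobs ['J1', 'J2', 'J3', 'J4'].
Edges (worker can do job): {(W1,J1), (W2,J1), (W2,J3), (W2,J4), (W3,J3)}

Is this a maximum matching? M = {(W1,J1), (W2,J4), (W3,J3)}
Yes, size 3 is maximum

Proposed matching has size 3.
Maximum matching size for this graph: 3.

This is a maximum matching.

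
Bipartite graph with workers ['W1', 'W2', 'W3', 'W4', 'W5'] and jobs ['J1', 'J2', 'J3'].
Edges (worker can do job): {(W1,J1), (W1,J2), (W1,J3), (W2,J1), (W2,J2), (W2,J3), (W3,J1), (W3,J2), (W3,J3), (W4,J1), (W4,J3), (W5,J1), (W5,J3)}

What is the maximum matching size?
Maximum matching size = 3

Maximum matching: {(W1,J2), (W3,J1), (W5,J3)}
Size: 3

This assigns 3 workers to 3 distinct jobs.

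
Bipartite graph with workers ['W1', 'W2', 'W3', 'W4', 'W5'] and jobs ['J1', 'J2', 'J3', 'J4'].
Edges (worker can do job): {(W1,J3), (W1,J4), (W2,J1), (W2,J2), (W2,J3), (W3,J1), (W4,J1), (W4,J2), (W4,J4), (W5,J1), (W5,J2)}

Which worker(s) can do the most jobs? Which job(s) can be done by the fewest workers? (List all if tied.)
Most versatile: W2, W4 (3 jobs); Least covered: J3, J4 (2 workers)

Worker degrees (jobs they can do): W1:2, W2:3, W3:1, W4:3, W5:2
Job degrees (workers who can do it): J1:4, J2:3, J3:2, J4:2

Maximum worker degree is 3, achieved by: W2, W4
Minimum job degree is 2, achieved by: J3, J4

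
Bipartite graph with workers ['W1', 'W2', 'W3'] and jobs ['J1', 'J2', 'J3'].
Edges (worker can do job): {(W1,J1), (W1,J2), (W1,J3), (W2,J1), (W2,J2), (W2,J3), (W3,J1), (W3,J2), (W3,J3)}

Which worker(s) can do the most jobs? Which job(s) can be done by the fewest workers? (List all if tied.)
Most versatile: W1, W2, W3 (3 jobs); Least covered: J1, J2, J3 (3 workers)

Worker degrees (jobs they can do): W1:3, W2:3, W3:3
Job degrees (workers who can do it): J1:3, J2:3, J3:3

Maximum worker degree is 3, achieved by: W1, W2, W3
Minimum job degree is 3, achieved by: J1, J2, J3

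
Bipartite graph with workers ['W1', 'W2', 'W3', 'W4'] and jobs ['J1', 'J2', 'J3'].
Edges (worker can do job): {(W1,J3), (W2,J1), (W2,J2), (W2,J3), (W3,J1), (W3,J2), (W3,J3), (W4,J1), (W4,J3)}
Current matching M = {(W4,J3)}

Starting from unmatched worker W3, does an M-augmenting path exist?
Yes: W3 → J1

An M-augmenting path alternates non-matching / matching edges, starting and ending at unmatched vertices.
Path: W3 → J1
(J1 is unmatched in M, so the path is augmenting.)
Flipping edges along this path would increase |M| from 1 to 2.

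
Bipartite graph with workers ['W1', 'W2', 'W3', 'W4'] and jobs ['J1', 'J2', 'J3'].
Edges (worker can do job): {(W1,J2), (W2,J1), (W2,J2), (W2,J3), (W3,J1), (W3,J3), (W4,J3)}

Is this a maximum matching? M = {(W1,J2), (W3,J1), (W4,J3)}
Yes, size 3 is maximum

Proposed matching has size 3.
Maximum matching size for this graph: 3.

This is a maximum matching.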